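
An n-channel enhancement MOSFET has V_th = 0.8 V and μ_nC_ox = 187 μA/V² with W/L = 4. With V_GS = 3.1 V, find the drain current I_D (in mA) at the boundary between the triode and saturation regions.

At the boundary V_DS = V_ov = V_GS − V_th = 3.1 − 0.8 = 2.3 V.
k_n = μ_nC_ox · (W/L) = 0.748 mA/V².
I_D = ½ k_n V_ov² = 0.5 × 0.748 × 2.3² = 1.98 mA.

I_D = 1.98 mA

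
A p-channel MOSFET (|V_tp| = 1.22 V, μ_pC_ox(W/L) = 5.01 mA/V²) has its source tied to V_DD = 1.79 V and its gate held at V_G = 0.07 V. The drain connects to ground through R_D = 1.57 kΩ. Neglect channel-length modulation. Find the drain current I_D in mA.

V_SG = V_DD − V_G = 1.79 − 0.07 = 1.72 V, so V_ov = 1.72 − 1.22 = 0.5 V.
Assume saturation: I_D = ½ k_p V_ov² = 0.5 × 5.01 × 0.5² = 0.626 mA, giving V_SD = V_DD − I_D R_D = 1.79 − 0.626 × 1.57 = 0.807 V.
V_SD = 0.807 V ≥ V_ov = 0.5 V, confirming saturation.

I_D = 0.626 mA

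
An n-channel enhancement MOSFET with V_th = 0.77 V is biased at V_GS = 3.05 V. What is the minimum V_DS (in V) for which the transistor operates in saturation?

The boundary between triode and saturation is V_DS = V_GS − V_th = V_ov.
V_ov = 3.05 − 0.77 = 2.28 V.

V_DS,sat = 2.28 V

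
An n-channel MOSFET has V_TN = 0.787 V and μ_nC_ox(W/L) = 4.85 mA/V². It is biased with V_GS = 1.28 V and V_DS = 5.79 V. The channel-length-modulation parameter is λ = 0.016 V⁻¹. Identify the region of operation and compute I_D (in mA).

Saturation; I_D = 0.644 mA

V_ov = V_GS − V_TN = 1.28 − 0.787 = 0.493 V.
Since V_DS = 5.79 V ≥ V_ov = 0.493 V, the device is in saturation.
I_D = ½ k_n V_ov² (1 + λ V_DS) = 0.5 × 4.85 × 0.493² × (1 + 0.016 × 5.79) = 0.644 mA.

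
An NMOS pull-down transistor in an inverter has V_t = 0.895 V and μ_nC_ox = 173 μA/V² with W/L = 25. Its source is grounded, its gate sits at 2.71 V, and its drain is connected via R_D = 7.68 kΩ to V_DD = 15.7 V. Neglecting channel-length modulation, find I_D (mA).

I_D = 2.01 mA

V_GS = V_G = 2.71 V, so V_ov = 2.71 − 0.895 = 1.81 V.
k_n = μ_nC_ox · (W/L) = 4.325 mA/V².
Assume saturation: I_D = ½ k_n V_ov² = 0.5 × 4.325 × 1.81² = 7.12 mA, giving V_DS = V_DD − I_D R_D = 15.7 − 7.12 × 7.68 = -39 V.
But -39 V < V_ov = 1.81 V, so the device is actually in triode.
In triode I_D = k_n[V_ov V_DS − ½ V_DS²] and I_D = (V_DD − V_DS)/R_D. Equating: 16.6 V_DS² − 61.29 V_DS + 15.7 = 0, giving V_DS = 0.277 V (the root below V_ov).
I_D = (15.7 − 0.277) / 7.68 = 2.01 mA.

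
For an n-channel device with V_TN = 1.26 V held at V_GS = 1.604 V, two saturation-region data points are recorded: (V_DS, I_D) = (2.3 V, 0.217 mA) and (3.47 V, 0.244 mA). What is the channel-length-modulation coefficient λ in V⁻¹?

With V_GS fixed, I_D ∝ (1 + λ V_DS) in saturation, so I_D2/I_D1 = (1 + λ V_DS2)/(1 + λ V_DS1).
0.244/0.217 = 1.124 = (1 + 3.47 λ)/(1 + 2.3 λ).
Solving: λ (I_D1 V_DS2 − I_D2 V_DS1) = I_D2 − I_D1, so λ = (0.244 − 0.217) / (0.217 × 3.47 − 0.244 × 2.3) = 0.027 / 0.192 = 0.141 V⁻¹.

λ = 0.141 V⁻¹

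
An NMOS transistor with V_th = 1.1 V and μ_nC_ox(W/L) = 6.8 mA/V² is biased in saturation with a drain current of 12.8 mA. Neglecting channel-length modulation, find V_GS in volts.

V_GS = 3.04 V

In saturation I_D = ½ k_n (V_GS − V_th)², so V_GS − V_th = √(2 I_D / k_n) = √(2 × 12.8 / 6.8) = 1.94 V.
V_GS = 1.1 + 1.94 = 3.04 V.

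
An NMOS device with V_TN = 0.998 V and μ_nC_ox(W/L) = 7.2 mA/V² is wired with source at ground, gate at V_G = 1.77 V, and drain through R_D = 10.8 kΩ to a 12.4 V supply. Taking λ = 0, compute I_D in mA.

I_D = 1.13 mA

V_GS = V_G = 1.77 V, so V_ov = 1.77 − 0.998 = 0.772 V.
Assume saturation: I_D = ½ k_n V_ov² = 0.5 × 7.2 × 0.772² = 2.15 mA, giving V_DS = V_DD − I_D R_D = 12.4 − 2.15 × 10.8 = -10.8 V.
But -10.8 V < V_ov = 0.772 V, so the device is actually in triode.
In triode I_D = k_n[V_ov V_DS − ½ V_DS²] and I_D = (V_DD − V_DS)/R_D. Equating: 38.9 V_DS² − 61.03 V_DS + 12.4 = 0, giving V_DS = 0.24 V (the root below V_ov).
I_D = (12.4 − 0.24) / 10.8 = 1.13 mA.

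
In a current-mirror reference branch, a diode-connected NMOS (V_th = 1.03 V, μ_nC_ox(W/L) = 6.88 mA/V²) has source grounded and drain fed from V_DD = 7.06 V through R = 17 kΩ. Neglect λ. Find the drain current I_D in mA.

I_D = 0.336 mA

With gate tied to drain, V_GS = V_DS ≥ V_GS − V_th, so the device is in saturation.
KCL at the drain: ½ k_n (V_GS − V_th)² = (V_DD − V_GS)/R.
Let x = V_GS − 1.03. Then 58.5 x² + x − 6.03 = 0, giving x = 0.313 V (positive root), so V_GS = 1.34 V.
I_D = (V_DD − V_GS)/R = (7.06 − 1.34) / 17 = 0.336 mA.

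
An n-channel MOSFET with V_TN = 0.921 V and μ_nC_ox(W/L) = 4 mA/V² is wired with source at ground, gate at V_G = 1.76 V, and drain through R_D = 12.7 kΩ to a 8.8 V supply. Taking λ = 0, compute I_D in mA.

V_GS = V_G = 1.76 V, so V_ov = 1.76 − 0.921 = 0.839 V.
Assume saturation: I_D = ½ k_n V_ov² = 0.5 × 4 × 0.839² = 1.41 mA, giving V_DS = V_DD − I_D R_D = 8.8 − 1.41 × 12.7 = -9.08 V.
But -9.08 V < V_ov = 0.839 V, so the device is actually in triode.
In triode I_D = k_n[V_ov V_DS − ½ V_DS²] and I_D = (V_DD − V_DS)/R_D. Equating: 25.4 V_DS² − 43.62 V_DS + 8.8 = 0, giving V_DS = 0.233 V (the root below V_ov).
I_D = (8.8 − 0.233) / 12.7 = 0.675 mA.

I_D = 0.675 mA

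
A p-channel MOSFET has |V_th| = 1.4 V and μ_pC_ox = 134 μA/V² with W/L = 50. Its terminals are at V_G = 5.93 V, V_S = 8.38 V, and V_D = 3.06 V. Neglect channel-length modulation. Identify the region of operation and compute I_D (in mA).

V_SG = V_S − V_G = 8.38 − 5.93 = 2.45 V; V_SD = V_S − V_D = 8.38 − 3.06 = 5.32 V.
k_p = μ_pC_ox · (W/L) = 6.7 mA/V².
V_ov = V_SG − |V_th| = 2.45 − 1.4 = 1.05 V.
Since V_SD = 5.32 V ≥ V_ov = 1.05 V, the device is in saturation.
I_D = ½ k_p V_ov² = 0.5 × 6.7 × 1.05² = 3.69 mA.

Saturation; I_D = 3.69 mA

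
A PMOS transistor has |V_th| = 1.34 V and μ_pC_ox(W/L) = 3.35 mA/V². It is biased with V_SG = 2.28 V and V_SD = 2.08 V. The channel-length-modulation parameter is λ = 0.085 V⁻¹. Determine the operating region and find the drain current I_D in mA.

Saturation; I_D = 1.74 mA

V_ov = V_SG − |V_th| = 2.28 − 1.34 = 0.94 V.
Since V_SD = 2.08 V ≥ V_ov = 0.94 V, the device is in saturation.
I_D = ½ k_p V_ov² (1 + λ V_SD) = 0.5 × 3.35 × 0.94² × (1 + 0.085 × 2.08) = 1.74 mA.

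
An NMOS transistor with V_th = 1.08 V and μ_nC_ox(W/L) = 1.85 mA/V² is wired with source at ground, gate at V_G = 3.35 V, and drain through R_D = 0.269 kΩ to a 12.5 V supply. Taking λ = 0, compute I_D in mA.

I_D = 4.77 mA

V_GS = V_G = 3.35 V, so V_ov = 3.35 − 1.08 = 2.27 V.
Assume saturation: I_D = ½ k_n V_ov² = 0.5 × 1.85 × 2.27² = 4.77 mA, giving V_DS = V_DD − I_D R_D = 12.5 − 4.77 × 0.269 = 11.2 V.
V_DS = 11.2 V ≥ V_ov = 2.27 V, confirming saturation.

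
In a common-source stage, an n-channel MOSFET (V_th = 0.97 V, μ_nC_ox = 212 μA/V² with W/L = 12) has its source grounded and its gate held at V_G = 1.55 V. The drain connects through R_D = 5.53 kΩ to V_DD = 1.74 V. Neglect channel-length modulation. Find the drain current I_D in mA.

I_D = 0.273 mA

V_GS = V_G = 1.55 V, so V_ov = 1.55 − 0.97 = 0.58 V.
k_n = μ_nC_ox · (W/L) = 2.544 mA/V².
Assume saturation: I_D = ½ k_n V_ov² = 0.5 × 2.544 × 0.58² = 0.428 mA, giving V_DS = V_DD − I_D R_D = 1.74 − 0.428 × 5.53 = -0.626 V.
But -0.626 V < V_ov = 0.58 V, so the device is actually in triode.
In triode I_D = k_n[V_ov V_DS − ½ V_DS²] and I_D = (V_DD − V_DS)/R_D. Equating: 7.03 V_DS² − 9.16 V_DS + 1.74 = 0, giving V_DS = 0.231 V (the root below V_ov).
I_D = (1.74 − 0.231) / 5.53 = 0.273 mA.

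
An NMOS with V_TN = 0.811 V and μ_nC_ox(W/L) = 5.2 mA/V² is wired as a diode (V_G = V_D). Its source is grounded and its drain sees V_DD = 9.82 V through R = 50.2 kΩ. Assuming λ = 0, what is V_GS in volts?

With gate tied to drain, V_GS = V_DS ≥ V_GS − V_TN, so the device is in saturation.
KCL at the drain: ½ k_n (V_GS − V_TN)² = (V_DD − V_GS)/R.
Let x = V_GS − 0.811. Then 131 x² + x − 9.009 = 0, giving x = 0.259 V (positive root), so V_GS = 1.07 V.
I_D = (V_DD − V_GS)/R = (9.82 − 1.07) / 50.2 = 0.174 mA.

V_GS = 1.07 V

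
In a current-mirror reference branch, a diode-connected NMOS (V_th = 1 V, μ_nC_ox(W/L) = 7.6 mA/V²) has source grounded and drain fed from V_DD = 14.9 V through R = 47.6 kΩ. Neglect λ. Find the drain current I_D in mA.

I_D = 0.286 mA

With gate tied to drain, V_GS = V_DS ≥ V_GS − V_th, so the device is in saturation.
KCL at the drain: ½ k_n (V_GS − V_th)² = (V_DD − V_GS)/R.
Let x = V_GS − 1. Then 181 x² + x − 13.9 = 0, giving x = 0.274 V (positive root), so V_GS = 1.27 V.
I_D = (V_DD − V_GS)/R = (14.9 − 1.27) / 47.6 = 0.286 mA.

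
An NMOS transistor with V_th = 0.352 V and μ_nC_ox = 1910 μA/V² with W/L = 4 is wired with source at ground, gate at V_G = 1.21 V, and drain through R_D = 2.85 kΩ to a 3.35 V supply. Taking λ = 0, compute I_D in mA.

I_D = 1.11 mA

V_GS = V_G = 1.21 V, so V_ov = 1.21 − 0.352 = 0.858 V.
k_n = μ_nC_ox · (W/L) = 7.64 mA/V².
Assume saturation: I_D = ½ k_n V_ov² = 0.5 × 7.64 × 0.858² = 2.81 mA, giving V_DS = V_DD − I_D R_D = 3.35 − 2.81 × 2.85 = -4.66 V.
But -4.66 V < V_ov = 0.858 V, so the device is actually in triode.
In triode I_D = k_n[V_ov V_DS − ½ V_DS²] and I_D = (V_DD − V_DS)/R_D. Equating: 10.9 V_DS² − 19.68 V_DS + 3.35 = 0, giving V_DS = 0.19 V (the root below V_ov).
I_D = (3.35 − 0.19) / 2.85 = 1.11 mA.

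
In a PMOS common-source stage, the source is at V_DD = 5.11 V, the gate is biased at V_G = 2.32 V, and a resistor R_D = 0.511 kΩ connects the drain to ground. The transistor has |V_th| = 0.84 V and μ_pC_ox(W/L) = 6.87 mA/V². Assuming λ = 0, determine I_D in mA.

I_D = 8.45 mA

V_SG = V_DD − V_G = 5.11 − 2.32 = 2.79 V, so V_ov = 2.79 − 0.84 = 1.95 V.
Assume saturation: I_D = ½ k_p V_ov² = 0.5 × 6.87 × 1.95² = 13.1 mA, giving V_SD = V_DD − I_D R_D = 5.11 − 13.1 × 0.511 = -1.56 V.
But -1.56 V < V_ov = 1.95 V, so the device is actually in triode.
In triode I_D = k_p[V_ov V_SD − ½ V_SD²] and I_D = (V_DD − V_SD)/R_D. Equating: 1.76 V_SD² − 7.846 V_SD + 5.11 = 0, giving V_SD = 0.791 V (the root below V_ov).
I_D = (5.11 − 0.791) / 0.511 = 8.45 mA.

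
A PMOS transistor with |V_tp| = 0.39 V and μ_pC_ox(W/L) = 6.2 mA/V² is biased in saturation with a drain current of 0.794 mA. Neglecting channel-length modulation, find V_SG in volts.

V_SG = 0.896 V

In saturation I_D = ½ k_p (V_SG − |V_tp|)², so V_SG − |V_tp| = √(2 I_D / k_p) = √(2 × 0.794 / 6.2) = 0.506 V.
V_SG = 0.39 + 0.506 = 0.896 V.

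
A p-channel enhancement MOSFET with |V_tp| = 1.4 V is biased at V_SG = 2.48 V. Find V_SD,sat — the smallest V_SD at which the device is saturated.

The boundary between triode and saturation is V_SD = V_SG − |V_tp| = V_ov.
V_ov = 2.48 − 1.4 = 1.08 V.

V_SD,sat = 1.08 V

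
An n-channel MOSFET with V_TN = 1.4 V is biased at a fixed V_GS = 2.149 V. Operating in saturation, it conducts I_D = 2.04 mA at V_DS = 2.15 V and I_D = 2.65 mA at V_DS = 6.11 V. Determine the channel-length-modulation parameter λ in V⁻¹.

With V_GS fixed, I_D ∝ (1 + λ V_DS) in saturation, so I_D2/I_D1 = (1 + λ V_DS2)/(1 + λ V_DS1).
2.65/2.04 = 1.299 = (1 + 6.11 λ)/(1 + 2.15 λ).
Solving: λ (I_D1 V_DS2 − I_D2 V_DS1) = I_D2 − I_D1, so λ = (2.65 − 2.04) / (2.04 × 6.11 − 2.65 × 2.15) = 0.61 / 6.77 = 0.0901 V⁻¹.

λ = 0.0901 V⁻¹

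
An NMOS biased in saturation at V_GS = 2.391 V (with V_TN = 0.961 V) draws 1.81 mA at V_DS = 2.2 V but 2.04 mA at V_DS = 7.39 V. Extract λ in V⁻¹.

λ = 0.0259 V⁻¹

With V_GS fixed, I_D ∝ (1 + λ V_DS) in saturation, so I_D2/I_D1 = (1 + λ V_DS2)/(1 + λ V_DS1).
2.04/1.81 = 1.127 = (1 + 7.39 λ)/(1 + 2.2 λ).
Solving: λ (I_D1 V_DS2 − I_D2 V_DS1) = I_D2 − I_D1, so λ = (2.04 − 1.81) / (1.81 × 7.39 − 2.04 × 2.2) = 0.23 / 8.89 = 0.0259 V⁻¹.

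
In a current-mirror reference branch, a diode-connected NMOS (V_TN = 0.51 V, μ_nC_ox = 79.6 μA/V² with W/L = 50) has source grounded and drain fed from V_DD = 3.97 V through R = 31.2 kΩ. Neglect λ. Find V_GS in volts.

V_GS = 0.738 V

With gate tied to drain, V_GS = V_DS ≥ V_GS − V_TN, so the device is in saturation.
k_n = μ_nC_ox · (W/L) = 3.98 mA/V².
KCL at the drain: ½ k_n (V_GS − V_TN)² = (V_DD − V_GS)/R.
Let x = V_GS − 0.51. Then 62.1 x² + x − 3.46 = 0, giving x = 0.228 V (positive root), so V_GS = 0.738 V.
I_D = (V_DD − V_GS)/R = (3.97 − 0.738) / 31.2 = 0.104 mA.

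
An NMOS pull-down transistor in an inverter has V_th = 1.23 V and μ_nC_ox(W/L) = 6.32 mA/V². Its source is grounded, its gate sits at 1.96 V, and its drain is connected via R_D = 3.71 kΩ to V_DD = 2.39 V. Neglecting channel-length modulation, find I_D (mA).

V_GS = V_G = 1.96 V, so V_ov = 1.96 − 1.23 = 0.73 V.
Assume saturation: I_D = ½ k_n V_ov² = 0.5 × 6.32 × 0.73² = 1.68 mA, giving V_DS = V_DD − I_D R_D = 2.39 − 1.68 × 3.71 = -3.86 V.
But -3.86 V < V_ov = 0.73 V, so the device is actually in triode.
In triode I_D = k_n[V_ov V_DS − ½ V_DS²] and I_D = (V_DD − V_DS)/R_D. Equating: 11.7 V_DS² − 18.12 V_DS + 2.39 = 0, giving V_DS = 0.146 V (the root below V_ov).
I_D = (2.39 − 0.146) / 3.71 = 0.605 mA.

I_D = 0.605 mA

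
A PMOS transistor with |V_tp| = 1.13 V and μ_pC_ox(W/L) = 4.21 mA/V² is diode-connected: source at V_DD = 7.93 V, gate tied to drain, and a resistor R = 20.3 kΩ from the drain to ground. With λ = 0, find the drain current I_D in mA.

I_D = 0.316 mA

With gate tied to drain, V_SG = V_SD ≥ V_SG − |V_tp|, so the device is in saturation.
KCL at the drain: ½ k_p (V_SG − |V_tp|)² = (V_DD − V_SG)/R.
Let x = V_SG − 1.13. Then 42.7 x² + x − 6.8 = 0, giving x = 0.387 V (positive root), so V_SG = 1.52 V.
I_D = (V_DD − V_SG)/R = (7.93 − 1.52) / 20.3 = 0.316 mA.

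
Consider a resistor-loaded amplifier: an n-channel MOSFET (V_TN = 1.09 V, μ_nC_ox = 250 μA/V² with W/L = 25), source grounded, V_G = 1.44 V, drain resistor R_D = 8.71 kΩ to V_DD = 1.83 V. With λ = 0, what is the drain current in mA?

I_D = 0.198 mA

V_GS = V_G = 1.44 V, so V_ov = 1.44 − 1.09 = 0.35 V.
k_n = μ_nC_ox · (W/L) = 6.25 mA/V².
Assume saturation: I_D = ½ k_n V_ov² = 0.5 × 6.25 × 0.35² = 0.383 mA, giving V_DS = V_DD − I_D R_D = 1.83 − 0.383 × 8.71 = -1.5 V.
But -1.5 V < V_ov = 0.35 V, so the device is actually in triode.
In triode I_D = k_n[V_ov V_DS − ½ V_DS²] and I_D = (V_DD − V_DS)/R_D. Equating: 27.2 V_DS² − 20.05 V_DS + 1.83 = 0, giving V_DS = 0.107 V (the root below V_ov).
I_D = (1.83 − 0.107) / 8.71 = 0.198 mA.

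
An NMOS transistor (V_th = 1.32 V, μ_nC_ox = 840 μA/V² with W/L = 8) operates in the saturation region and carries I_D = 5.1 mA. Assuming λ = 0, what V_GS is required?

k_n = μ_nC_ox · (W/L) = 6.72 mA/V².
In saturation I_D = ½ k_n (V_GS − V_th)², so V_GS − V_th = √(2 I_D / k_n) = √(2 × 5.1 / 6.72) = 1.23 V.
V_GS = 1.32 + 1.23 = 2.55 V.

V_GS = 2.55 V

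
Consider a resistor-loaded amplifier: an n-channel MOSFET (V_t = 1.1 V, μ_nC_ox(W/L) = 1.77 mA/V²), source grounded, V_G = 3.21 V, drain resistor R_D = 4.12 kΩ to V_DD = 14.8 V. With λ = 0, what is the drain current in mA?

V_GS = V_G = 3.21 V, so V_ov = 3.21 − 1.1 = 2.11 V.
Assume saturation: I_D = ½ k_n V_ov² = 0.5 × 1.77 × 2.11² = 3.94 mA, giving V_DS = V_DD − I_D R_D = 14.8 − 3.94 × 4.12 = -1.43 V.
But -1.43 V < V_ov = 2.11 V, so the device is actually in triode.
In triode I_D = k_n[V_ov V_DS − ½ V_DS²] and I_D = (V_DD − V_DS)/R_D. Equating: 3.65 V_DS² − 16.39 V_DS + 14.8 = 0, giving V_DS = 1.25 V (the root below V_ov).
I_D = (14.8 − 1.25) / 4.12 = 3.29 mA.

I_D = 3.29 mA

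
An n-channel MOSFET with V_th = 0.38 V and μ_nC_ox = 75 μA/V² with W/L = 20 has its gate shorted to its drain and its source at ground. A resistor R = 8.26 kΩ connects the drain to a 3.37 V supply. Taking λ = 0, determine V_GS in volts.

With gate tied to drain, V_GS = V_DS ≥ V_GS − V_th, so the device is in saturation.
k_n = μ_nC_ox · (W/L) = 1.5 mA/V².
KCL at the drain: ½ k_n (V_GS − V_th)² = (V_DD − V_GS)/R.
Let x = V_GS − 0.38. Then 6.2 x² + x − 2.99 = 0, giving x = 0.619 V (positive root), so V_GS = 0.999 V.
I_D = (V_DD − V_GS)/R = (3.37 − 0.999) / 8.26 = 0.287 mA.

V_GS = 0.999 V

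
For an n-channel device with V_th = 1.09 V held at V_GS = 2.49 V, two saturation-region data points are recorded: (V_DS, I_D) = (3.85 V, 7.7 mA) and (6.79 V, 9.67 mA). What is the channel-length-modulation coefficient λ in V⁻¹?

With V_GS fixed, I_D ∝ (1 + λ V_DS) in saturation, so I_D2/I_D1 = (1 + λ V_DS2)/(1 + λ V_DS1).
9.67/7.7 = 1.256 = (1 + 6.79 λ)/(1 + 3.85 λ).
Solving: λ (I_D1 V_DS2 − I_D2 V_DS1) = I_D2 − I_D1, so λ = (9.67 − 7.7) / (7.7 × 6.79 − 9.67 × 3.85) = 1.97 / 15.1 = 0.131 V⁻¹.

λ = 0.131 V⁻¹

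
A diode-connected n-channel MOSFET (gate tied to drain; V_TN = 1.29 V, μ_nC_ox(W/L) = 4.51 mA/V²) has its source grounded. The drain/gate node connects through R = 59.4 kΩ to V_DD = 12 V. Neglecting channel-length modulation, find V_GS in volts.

V_GS = 1.57 V

With gate tied to drain, V_GS = V_DS ≥ V_GS − V_TN, so the device is in saturation.
KCL at the drain: ½ k_n (V_GS − V_TN)² = (V_DD − V_GS)/R.
Let x = V_GS − 1.29. Then 134 x² + x − 10.71 = 0, giving x = 0.279 V (positive root), so V_GS = 1.57 V.
I_D = (V_DD − V_GS)/R = (12 − 1.57) / 59.4 = 0.176 mA.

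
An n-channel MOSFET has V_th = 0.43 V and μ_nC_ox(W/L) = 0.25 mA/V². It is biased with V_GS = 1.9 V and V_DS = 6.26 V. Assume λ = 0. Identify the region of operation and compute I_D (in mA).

Saturation; I_D = 0.270 mA

V_ov = V_GS − V_th = 1.9 − 0.43 = 1.47 V.
Since V_DS = 6.26 V ≥ V_ov = 1.47 V, the device is in saturation.
I_D = ½ k_n V_ov² = 0.5 × 0.25 × 1.47² = 0.27 mA.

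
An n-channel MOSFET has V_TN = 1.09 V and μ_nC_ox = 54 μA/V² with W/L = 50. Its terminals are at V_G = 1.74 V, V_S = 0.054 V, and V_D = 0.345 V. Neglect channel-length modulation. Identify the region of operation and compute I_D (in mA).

Triode; I_D = 0.354 mA

V_GS = V_G − V_S = 1.74 − 0.054 = 1.69 V; V_DS = V_D − V_S = 0.345 − 0.054 = 0.291 V.
k_n = μ_nC_ox · (W/L) = 2.7 mA/V².
V_ov = V_GS − V_TN = 1.69 − 1.09 = 0.596 V.
Since V_DS = 0.291 V < V_ov = 0.596 V, the device is in the triode region.
I_D = k_n [V_ov · V_DS − ½ V_DS²] = 2.7 × [0.596 × 0.291 − 0.5 × 0.291²] = 0.354 mA.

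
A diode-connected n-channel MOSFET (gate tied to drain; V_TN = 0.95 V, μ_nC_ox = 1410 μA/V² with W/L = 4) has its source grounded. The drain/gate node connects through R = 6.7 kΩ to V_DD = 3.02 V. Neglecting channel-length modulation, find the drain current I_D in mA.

I_D = 0.263 mA

With gate tied to drain, V_GS = V_DS ≥ V_GS − V_TN, so the device is in saturation.
k_n = μ_nC_ox · (W/L) = 5.64 mA/V².
KCL at the drain: ½ k_n (V_GS − V_TN)² = (V_DD − V_GS)/R.
Let x = V_GS − 0.95. Then 18.9 x² + x − 2.07 = 0, giving x = 0.306 V (positive root), so V_GS = 1.26 V.
I_D = (V_DD − V_GS)/R = (3.02 − 1.26) / 6.7 = 0.263 mA.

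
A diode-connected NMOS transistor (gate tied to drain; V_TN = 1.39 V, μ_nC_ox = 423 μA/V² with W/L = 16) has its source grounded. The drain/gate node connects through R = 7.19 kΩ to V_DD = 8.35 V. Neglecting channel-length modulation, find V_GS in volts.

With gate tied to drain, V_GS = V_DS ≥ V_GS − V_TN, so the device is in saturation.
k_n = μ_nC_ox · (W/L) = 6.768 mA/V².
KCL at the drain: ½ k_n (V_GS − V_TN)² = (V_DD − V_GS)/R.
Let x = V_GS − 1.39. Then 24.3 x² + x − 6.96 = 0, giving x = 0.515 V (positive root), so V_GS = 1.9 V.
I_D = (V_DD − V_GS)/R = (8.35 − 1.9) / 7.19 = 0.896 mA.

V_GS = 1.90 V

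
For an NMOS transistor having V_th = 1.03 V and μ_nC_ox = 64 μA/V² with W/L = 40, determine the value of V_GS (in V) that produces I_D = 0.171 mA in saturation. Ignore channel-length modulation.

V_GS = 1.40 V

k_n = μ_nC_ox · (W/L) = 2.56 mA/V².
In saturation I_D = ½ k_n (V_GS − V_th)², so V_GS − V_th = √(2 I_D / k_n) = √(2 × 0.171 / 2.56) = 0.366 V.
V_GS = 1.03 + 0.366 = 1.4 V.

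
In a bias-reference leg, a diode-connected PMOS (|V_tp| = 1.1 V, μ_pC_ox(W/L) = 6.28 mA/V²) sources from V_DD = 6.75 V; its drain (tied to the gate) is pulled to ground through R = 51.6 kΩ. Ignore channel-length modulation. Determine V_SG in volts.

With gate tied to drain, V_SG = V_SD ≥ V_SG − |V_tp|, so the device is in saturation.
KCL at the drain: ½ k_p (V_SG − |V_tp|)² = (V_DD − V_SG)/R.
Let x = V_SG − 1.1. Then 162 x² + x − 5.65 = 0, giving x = 0.184 V (positive root), so V_SG = 1.28 V.
I_D = (V_DD − V_SG)/R = (6.75 − 1.28) / 51.6 = 0.106 mA.

V_SG = 1.28 V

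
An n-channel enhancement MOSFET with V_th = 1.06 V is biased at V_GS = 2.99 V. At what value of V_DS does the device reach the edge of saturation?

V_DS,sat = 1.93 V

The boundary between triode and saturation is V_DS = V_GS − V_th = V_ov.
V_ov = 2.99 − 1.06 = 1.93 V.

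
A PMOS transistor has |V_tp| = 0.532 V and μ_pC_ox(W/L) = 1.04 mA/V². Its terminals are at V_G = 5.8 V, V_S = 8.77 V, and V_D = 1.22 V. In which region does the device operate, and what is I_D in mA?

V_SG = V_S − V_G = 8.77 − 5.8 = 2.97 V; V_SD = V_S − V_D = 8.77 − 1.22 = 7.55 V.
V_ov = V_SG − |V_tp| = 2.97 − 0.532 = 2.44 V.
Since V_SD = 7.55 V ≥ V_ov = 2.44 V, the device is in saturation.
I_D = ½ k_p V_ov² = 0.5 × 1.04 × 2.44² = 3.09 mA.

Saturation; I_D = 3.09 mA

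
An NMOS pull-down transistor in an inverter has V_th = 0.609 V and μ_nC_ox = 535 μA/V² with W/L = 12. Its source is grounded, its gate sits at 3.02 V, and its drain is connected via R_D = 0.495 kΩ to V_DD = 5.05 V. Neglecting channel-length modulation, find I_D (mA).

V_GS = V_G = 3.02 V, so V_ov = 3.02 − 0.609 = 2.41 V.
k_n = μ_nC_ox · (W/L) = 6.42 mA/V².
Assume saturation: I_D = ½ k_n V_ov² = 0.5 × 6.42 × 2.41² = 18.7 mA, giving V_DS = V_DD − I_D R_D = 5.05 − 18.7 × 0.495 = -4.19 V.
But -4.19 V < V_ov = 2.41 V, so the device is actually in triode.
In triode I_D = k_n[V_ov V_DS − ½ V_DS²] and I_D = (V_DD − V_DS)/R_D. Equating: 1.59 V_DS² − 8.662 V_DS + 5.05 = 0, giving V_DS = 0.664 V (the root below V_ov).
I_D = (5.05 − 0.664) / 0.495 = 8.86 mA.

I_D = 8.86 mA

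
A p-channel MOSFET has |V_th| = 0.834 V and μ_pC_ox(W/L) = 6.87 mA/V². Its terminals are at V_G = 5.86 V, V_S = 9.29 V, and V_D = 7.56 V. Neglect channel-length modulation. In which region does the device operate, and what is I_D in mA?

V_SG = V_S − V_G = 9.29 − 5.86 = 3.43 V; V_SD = V_S − V_D = 9.29 − 7.56 = 1.73 V.
V_ov = V_SG − |V_th| = 3.43 − 0.834 = 2.6 V.
Since V_SD = 1.73 V < V_ov = 2.6 V, the device is in the triode region.
I_D = k_p [V_ov · V_SD − ½ V_SD²] = 6.87 × [2.6 × 1.73 − 0.5 × 1.73²] = 20.6 mA.

Triode; I_D = 20.6 mA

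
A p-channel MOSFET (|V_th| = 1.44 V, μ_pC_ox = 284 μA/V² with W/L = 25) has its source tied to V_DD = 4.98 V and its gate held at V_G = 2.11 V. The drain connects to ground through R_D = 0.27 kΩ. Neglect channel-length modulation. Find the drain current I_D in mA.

I_D = 7.26 mA

V_SG = V_DD − V_G = 4.98 − 2.11 = 2.87 V, so V_ov = 2.87 − 1.44 = 1.43 V.
k_p = μ_pC_ox · (W/L) = 7.1 mA/V².
Assume saturation: I_D = ½ k_p V_ov² = 0.5 × 7.1 × 1.43² = 7.26 mA, giving V_SD = V_DD − I_D R_D = 4.98 − 7.26 × 0.27 = 3.02 V.
V_SD = 3.02 V ≥ V_ov = 1.43 V, confirming saturation.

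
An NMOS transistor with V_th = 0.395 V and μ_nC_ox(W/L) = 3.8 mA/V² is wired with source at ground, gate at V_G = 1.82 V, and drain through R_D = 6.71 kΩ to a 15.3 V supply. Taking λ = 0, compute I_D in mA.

I_D = 2.21 mA

V_GS = V_G = 1.82 V, so V_ov = 1.82 − 0.395 = 1.43 V.
Assume saturation: I_D = ½ k_n V_ov² = 0.5 × 3.8 × 1.43² = 3.86 mA, giving V_DS = V_DD − I_D R_D = 15.3 − 3.86 × 6.71 = -10.6 V.
But -10.6 V < V_ov = 1.43 V, so the device is actually in triode.
In triode I_D = k_n[V_ov V_DS − ½ V_DS²] and I_D = (V_DD − V_DS)/R_D. Equating: 12.7 V_DS² − 37.33 V_DS + 15.3 = 0, giving V_DS = 0.493 V (the root below V_ov).
I_D = (15.3 − 0.493) / 6.71 = 2.21 mA.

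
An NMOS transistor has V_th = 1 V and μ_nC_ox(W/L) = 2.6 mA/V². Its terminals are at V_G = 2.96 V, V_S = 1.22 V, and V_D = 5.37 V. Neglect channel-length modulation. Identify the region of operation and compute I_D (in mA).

V_GS = V_G − V_S = 2.96 − 1.22 = 1.74 V; V_DS = V_D − V_S = 5.37 − 1.22 = 4.15 V.
V_ov = V_GS − V_th = 1.74 − 1 = 0.74 V.
Since V_DS = 4.15 V ≥ V_ov = 0.74 V, the device is in saturation.
I_D = ½ k_n V_ov² = 0.5 × 2.6 × 0.74² = 0.712 mA.

Saturation; I_D = 0.712 mA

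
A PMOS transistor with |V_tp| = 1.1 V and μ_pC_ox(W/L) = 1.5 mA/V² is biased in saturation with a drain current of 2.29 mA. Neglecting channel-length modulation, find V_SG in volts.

V_SG = 2.85 V

In saturation I_D = ½ k_p (V_SG − |V_tp|)², so V_SG − |V_tp| = √(2 I_D / k_p) = √(2 × 2.29 / 1.5) = 1.75 V.
V_SG = 1.1 + 1.75 = 2.85 V.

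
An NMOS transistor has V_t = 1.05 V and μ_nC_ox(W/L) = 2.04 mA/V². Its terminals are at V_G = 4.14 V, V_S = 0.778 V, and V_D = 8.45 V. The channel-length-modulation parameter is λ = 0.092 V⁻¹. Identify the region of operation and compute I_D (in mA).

V_GS = V_G − V_S = 4.14 − 0.778 = 3.36 V; V_DS = V_D − V_S = 8.45 − 0.778 = 7.67 V.
V_ov = V_GS − V_t = 3.36 − 1.05 = 2.31 V.
Since V_DS = 7.67 V ≥ V_ov = 2.31 V, the device is in saturation.
I_D = ½ k_n V_ov² (1 + λ V_DS) = 0.5 × 2.04 × 2.31² × (1 + 0.092 × 7.67) = 9.3 mA.

Saturation; I_D = 9.30 mA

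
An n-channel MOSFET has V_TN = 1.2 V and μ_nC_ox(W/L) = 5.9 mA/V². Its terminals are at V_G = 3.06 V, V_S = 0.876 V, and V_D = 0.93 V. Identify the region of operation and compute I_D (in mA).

V_GS = V_G − V_S = 3.06 − 0.876 = 2.18 V; V_DS = V_D − V_S = 0.93 − 0.876 = 0.054 V.
V_ov = V_GS − V_TN = 2.18 − 1.2 = 0.984 V.
Since V_DS = 0.054 V < V_ov = 0.984 V, the device is in the triode region.
I_D = k_n [V_ov · V_DS − ½ V_DS²] = 5.9 × [0.984 × 0.054 − 0.5 × 0.054²] = 0.305 mA.

Triode; I_D = 0.305 mA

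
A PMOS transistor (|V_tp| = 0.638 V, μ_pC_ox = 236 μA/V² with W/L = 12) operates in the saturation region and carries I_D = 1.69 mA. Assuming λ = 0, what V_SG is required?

V_SG = 1.73 V

k_p = μ_pC_ox · (W/L) = 2.832 mA/V².
In saturation I_D = ½ k_p (V_SG − |V_tp|)², so V_SG − |V_tp| = √(2 I_D / k_p) = √(2 × 1.69 / 2.832) = 1.09 V.
V_SG = 0.638 + 1.09 = 1.73 V.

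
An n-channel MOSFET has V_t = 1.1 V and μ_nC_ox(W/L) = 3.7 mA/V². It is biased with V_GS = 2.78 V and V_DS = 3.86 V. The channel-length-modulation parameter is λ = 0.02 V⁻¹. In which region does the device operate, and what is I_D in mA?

V_ov = V_GS − V_t = 2.78 − 1.1 = 1.68 V.
Since V_DS = 3.86 V ≥ V_ov = 1.68 V, the device is in saturation.
I_D = ½ k_n V_ov² (1 + λ V_DS) = 0.5 × 3.7 × 1.68² × (1 + 0.02 × 3.86) = 5.62 mA.

Saturation; I_D = 5.62 mA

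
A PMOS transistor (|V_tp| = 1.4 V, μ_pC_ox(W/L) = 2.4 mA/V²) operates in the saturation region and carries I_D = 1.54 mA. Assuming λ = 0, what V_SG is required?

In saturation I_D = ½ k_p (V_SG − |V_tp|)², so V_SG − |V_tp| = √(2 I_D / k_p) = √(2 × 1.54 / 2.4) = 1.13 V.
V_SG = 1.4 + 1.13 = 2.53 V.

V_SG = 2.53 V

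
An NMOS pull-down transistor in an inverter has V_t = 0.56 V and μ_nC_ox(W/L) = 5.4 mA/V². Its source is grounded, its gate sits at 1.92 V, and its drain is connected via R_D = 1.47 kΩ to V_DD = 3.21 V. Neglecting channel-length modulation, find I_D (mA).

V_GS = V_G = 1.92 V, so V_ov = 1.92 − 0.56 = 1.36 V.
Assume saturation: I_D = ½ k_n V_ov² = 0.5 × 5.4 × 1.36² = 4.99 mA, giving V_DS = V_DD − I_D R_D = 3.21 − 4.99 × 1.47 = -4.13 V.
But -4.13 V < V_ov = 1.36 V, so the device is actually in triode.
In triode I_D = k_n[V_ov V_DS − ½ V_DS²] and I_D = (V_DD − V_DS)/R_D. Equating: 3.97 V_DS² − 11.8 V_DS + 3.21 = 0, giving V_DS = 0.303 V (the root below V_ov).
I_D = (3.21 − 0.303) / 1.47 = 1.98 mA.

I_D = 1.98 mA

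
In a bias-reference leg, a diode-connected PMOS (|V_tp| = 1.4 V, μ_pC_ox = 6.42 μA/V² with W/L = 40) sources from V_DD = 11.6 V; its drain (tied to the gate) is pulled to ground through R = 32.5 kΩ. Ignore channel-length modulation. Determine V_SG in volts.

V_SG = 2.85 V

With gate tied to drain, V_SG = V_SD ≥ V_SG − |V_tp|, so the device is in saturation.
k_p = μ_pC_ox · (W/L) = 0.2568 mA/V².
KCL at the drain: ½ k_p (V_SG − |V_tp|)² = (V_DD − V_SG)/R.
Let x = V_SG − 1.4. Then 4.17 x² + x − 10.2 = 0, giving x = 1.45 V (positive root), so V_SG = 2.85 V.
I_D = (V_DD − V_SG)/R = (11.6 − 2.85) / 32.5 = 0.269 mA.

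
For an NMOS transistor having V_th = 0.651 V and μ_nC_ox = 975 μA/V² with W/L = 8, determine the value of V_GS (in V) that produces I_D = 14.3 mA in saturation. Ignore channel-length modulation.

V_GS = 2.57 V

k_n = μ_nC_ox · (W/L) = 7.8 mA/V².
In saturation I_D = ½ k_n (V_GS − V_th)², so V_GS − V_th = √(2 I_D / k_n) = √(2 × 14.3 / 7.8) = 1.91 V.
V_GS = 0.651 + 1.91 = 2.57 V.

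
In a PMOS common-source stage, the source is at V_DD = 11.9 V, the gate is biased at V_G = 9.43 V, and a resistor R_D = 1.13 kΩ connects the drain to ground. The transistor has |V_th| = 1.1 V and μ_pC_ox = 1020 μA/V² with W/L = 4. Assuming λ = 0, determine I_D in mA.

V_SG = V_DD − V_G = 11.9 − 9.43 = 2.47 V, so V_ov = 2.47 − 1.1 = 1.37 V.
k_p = μ_pC_ox · (W/L) = 4.08 mA/V².
Assume saturation: I_D = ½ k_p V_ov² = 0.5 × 4.08 × 1.37² = 3.83 mA, giving V_SD = V_DD − I_D R_D = 11.9 − 3.83 × 1.13 = 7.57 V.
V_SD = 7.57 V ≥ V_ov = 1.37 V, confirming saturation.

I_D = 3.83 mA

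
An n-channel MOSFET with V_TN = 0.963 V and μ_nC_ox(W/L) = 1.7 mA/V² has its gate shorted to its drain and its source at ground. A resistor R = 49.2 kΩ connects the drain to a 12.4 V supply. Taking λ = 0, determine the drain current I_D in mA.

With gate tied to drain, V_GS = V_DS ≥ V_GS − V_TN, so the device is in saturation.
KCL at the drain: ½ k_n (V_GS − V_TN)² = (V_DD − V_GS)/R.
Let x = V_GS − 0.963. Then 41.8 x² + x − 11.44 = 0, giving x = 0.511 V (positive root), so V_GS = 1.47 V.
I_D = (V_DD − V_GS)/R = (12.4 − 1.47) / 49.2 = 0.222 mA.

I_D = 0.222 mA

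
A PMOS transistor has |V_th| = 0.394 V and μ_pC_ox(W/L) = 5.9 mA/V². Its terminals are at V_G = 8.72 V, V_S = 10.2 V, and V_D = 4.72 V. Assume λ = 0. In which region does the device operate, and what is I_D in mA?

V_SG = V_S − V_G = 10.2 − 8.72 = 1.48 V; V_SD = V_S − V_D = 10.2 − 4.72 = 5.48 V.
V_ov = V_SG − |V_th| = 1.48 − 0.394 = 1.09 V.
Since V_SD = 5.48 V ≥ V_ov = 1.09 V, the device is in saturation.
I_D = ½ k_p V_ov² = 0.5 × 5.9 × 1.09² = 3.48 mA.

Saturation; I_D = 3.48 mA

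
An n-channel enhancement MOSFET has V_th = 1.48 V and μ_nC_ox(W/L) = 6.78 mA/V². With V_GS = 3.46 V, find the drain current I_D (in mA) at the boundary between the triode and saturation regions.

I_D = 13.3 mA

At the boundary V_DS = V_ov = V_GS − V_th = 3.46 − 1.48 = 1.98 V.
I_D = ½ k_n V_ov² = 0.5 × 6.78 × 1.98² = 13.3 mA.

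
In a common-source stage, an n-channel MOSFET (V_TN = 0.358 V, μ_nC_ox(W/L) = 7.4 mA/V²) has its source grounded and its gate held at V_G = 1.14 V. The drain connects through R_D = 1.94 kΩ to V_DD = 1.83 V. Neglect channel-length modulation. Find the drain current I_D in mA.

I_D = 0.858 mA

V_GS = V_G = 1.14 V, so V_ov = 1.14 − 0.358 = 0.782 V.
Assume saturation: I_D = ½ k_n V_ov² = 0.5 × 7.4 × 0.782² = 2.26 mA, giving V_DS = V_DD − I_D R_D = 1.83 − 2.26 × 1.94 = -2.56 V.
But -2.56 V < V_ov = 0.782 V, so the device is actually in triode.
In triode I_D = k_n[V_ov V_DS − ½ V_DS²] and I_D = (V_DD − V_DS)/R_D. Equating: 7.18 V_DS² − 12.23 V_DS + 1.83 = 0, giving V_DS = 0.166 V (the root below V_ov).
I_D = (1.83 − 0.166) / 1.94 = 0.858 mA.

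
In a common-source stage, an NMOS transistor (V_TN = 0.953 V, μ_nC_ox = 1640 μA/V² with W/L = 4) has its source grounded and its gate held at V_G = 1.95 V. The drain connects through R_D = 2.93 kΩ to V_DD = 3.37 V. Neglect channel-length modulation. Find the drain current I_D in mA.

V_GS = V_G = 1.95 V, so V_ov = 1.95 − 0.953 = 0.997 V.
k_n = μ_nC_ox · (W/L) = 6.56 mA/V².
Assume saturation: I_D = ½ k_n V_ov² = 0.5 × 6.56 × 0.997² = 3.26 mA, giving V_DS = V_DD − I_D R_D = 3.37 − 3.26 × 2.93 = -6.18 V.
But -6.18 V < V_ov = 0.997 V, so the device is actually in triode.
In triode I_D = k_n[V_ov V_DS − ½ V_DS²] and I_D = (V_DD − V_DS)/R_D. Equating: 9.61 V_DS² − 20.16 V_DS + 3.37 = 0, giving V_DS = 0.183 V (the root below V_ov).
I_D = (3.37 − 0.183) / 2.93 = 1.09 mA.

I_D = 1.09 mA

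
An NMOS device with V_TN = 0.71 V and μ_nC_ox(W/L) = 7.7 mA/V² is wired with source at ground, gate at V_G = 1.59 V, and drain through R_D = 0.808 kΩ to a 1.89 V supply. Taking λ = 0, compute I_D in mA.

I_D = 1.90 mA

V_GS = V_G = 1.59 V, so V_ov = 1.59 − 0.71 = 0.88 V.
Assume saturation: I_D = ½ k_n V_ov² = 0.5 × 7.7 × 0.88² = 2.98 mA, giving V_DS = V_DD − I_D R_D = 1.89 − 2.98 × 0.808 = -0.519 V.
But -0.519 V < V_ov = 0.88 V, so the device is actually in triode.
In triode I_D = k_n[V_ov V_DS − ½ V_DS²] and I_D = (V_DD − V_DS)/R_D. Equating: 3.11 V_DS² − 6.475 V_DS + 1.89 = 0, giving V_DS = 0.351 V (the root below V_ov).
I_D = (1.89 − 0.351) / 0.808 = 1.9 mA.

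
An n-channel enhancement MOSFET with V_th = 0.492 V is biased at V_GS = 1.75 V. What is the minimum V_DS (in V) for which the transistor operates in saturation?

V_DS,sat = 1.26 V

The boundary between triode and saturation is V_DS = V_GS − V_th = V_ov.
V_ov = 1.75 − 0.492 = 1.26 V.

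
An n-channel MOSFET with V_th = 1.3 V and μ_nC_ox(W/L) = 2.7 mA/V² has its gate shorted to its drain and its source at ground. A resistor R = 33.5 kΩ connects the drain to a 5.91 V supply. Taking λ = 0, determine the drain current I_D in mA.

With gate tied to drain, V_GS = V_DS ≥ V_GS − V_th, so the device is in saturation.
KCL at the drain: ½ k_n (V_GS − V_th)² = (V_DD − V_GS)/R.
Let x = V_GS − 1.3. Then 45.2 x² + x − 4.61 = 0, giving x = 0.308 V (positive root), so V_GS = 1.61 V.
I_D = (V_DD − V_GS)/R = (5.91 − 1.61) / 33.5 = 0.128 mA.

I_D = 0.128 mA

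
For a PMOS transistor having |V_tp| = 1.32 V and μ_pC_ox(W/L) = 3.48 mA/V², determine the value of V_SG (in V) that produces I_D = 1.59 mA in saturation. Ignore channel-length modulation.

V_SG = 2.28 V

In saturation I_D = ½ k_p (V_SG − |V_tp|)², so V_SG − |V_tp| = √(2 I_D / k_p) = √(2 × 1.59 / 3.48) = 0.956 V.
V_SG = 1.32 + 0.956 = 2.28 V.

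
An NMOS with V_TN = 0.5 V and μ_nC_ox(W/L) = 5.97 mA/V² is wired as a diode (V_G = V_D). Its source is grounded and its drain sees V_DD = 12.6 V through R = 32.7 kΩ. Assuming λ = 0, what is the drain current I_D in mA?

I_D = 0.359 mA

With gate tied to drain, V_GS = V_DS ≥ V_GS − V_TN, so the device is in saturation.
KCL at the drain: ½ k_n (V_GS − V_TN)² = (V_DD − V_GS)/R.
Let x = V_GS − 0.5. Then 97.6 x² + x − 12.1 = 0, giving x = 0.347 V (positive root), so V_GS = 0.847 V.
I_D = (V_DD − V_GS)/R = (12.6 − 0.847) / 32.7 = 0.359 mA.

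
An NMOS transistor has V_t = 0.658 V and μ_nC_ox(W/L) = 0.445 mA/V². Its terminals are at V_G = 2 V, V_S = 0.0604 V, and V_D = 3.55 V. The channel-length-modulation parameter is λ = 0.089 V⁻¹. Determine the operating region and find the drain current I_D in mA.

Saturation; I_D = 0.479 mA

V_GS = V_G − V_S = 2 − 0.0604 = 1.94 V; V_DS = V_D − V_S = 3.55 − 0.0604 = 3.49 V.
V_ov = V_GS − V_t = 1.94 − 0.658 = 1.28 V.
Since V_DS = 3.49 V ≥ V_ov = 1.28 V, the device is in saturation.
I_D = ½ k_n V_ov² (1 + λ V_DS) = 0.5 × 0.445 × 1.28² × (1 + 0.089 × 3.49) = 0.479 mA.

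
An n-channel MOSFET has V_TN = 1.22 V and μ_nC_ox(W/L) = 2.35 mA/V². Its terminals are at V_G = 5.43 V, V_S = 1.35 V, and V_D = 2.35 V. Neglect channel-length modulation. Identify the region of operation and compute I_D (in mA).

V_GS = V_G − V_S = 5.43 − 1.35 = 4.08 V; V_DS = V_D − V_S = 2.35 − 1.35 = 1 V.
V_ov = V_GS − V_TN = 4.08 − 1.22 = 2.86 V.
Since V_DS = 1 V < V_ov = 2.86 V, the device is in the triode region.
I_D = k_n [V_ov · V_DS − ½ V_DS²] = 2.35 × [2.86 × 1 − 0.5 × 1²] = 5.55 mA.

Triode; I_D = 5.55 mA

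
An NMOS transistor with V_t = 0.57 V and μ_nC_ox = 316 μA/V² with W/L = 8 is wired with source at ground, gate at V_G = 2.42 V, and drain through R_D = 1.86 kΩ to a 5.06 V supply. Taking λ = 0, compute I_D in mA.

V_GS = V_G = 2.42 V, so V_ov = 2.42 − 0.57 = 1.85 V.
k_n = μ_nC_ox · (W/L) = 2.528 mA/V².
Assume saturation: I_D = ½ k_n V_ov² = 0.5 × 2.528 × 1.85² = 4.33 mA, giving V_DS = V_DD − I_D R_D = 5.06 − 4.33 × 1.86 = -2.99 V.
But -2.99 V < V_ov = 1.85 V, so the device is actually in triode.
In triode I_D = k_n[V_ov V_DS − ½ V_DS²] and I_D = (V_DD − V_DS)/R_D. Equating: 2.35 V_DS² − 9.699 V_DS + 5.06 = 0, giving V_DS = 0.613 V (the root below V_ov).
I_D = (5.06 − 0.613) / 1.86 = 2.39 mA.

I_D = 2.39 mA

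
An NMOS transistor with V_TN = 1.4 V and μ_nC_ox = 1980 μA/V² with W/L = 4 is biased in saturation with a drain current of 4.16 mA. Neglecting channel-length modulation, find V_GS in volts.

k_n = μ_nC_ox · (W/L) = 7.92 mA/V².
In saturation I_D = ½ k_n (V_GS − V_TN)², so V_GS − V_TN = √(2 I_D / k_n) = √(2 × 4.16 / 7.92) = 1.02 V.
V_GS = 1.4 + 1.02 = 2.42 V.

V_GS = 2.42 V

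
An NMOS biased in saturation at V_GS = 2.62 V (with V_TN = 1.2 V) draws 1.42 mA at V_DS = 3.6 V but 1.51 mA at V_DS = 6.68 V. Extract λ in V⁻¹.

λ = 0.0222 V⁻¹

With V_GS fixed, I_D ∝ (1 + λ V_DS) in saturation, so I_D2/I_D1 = (1 + λ V_DS2)/(1 + λ V_DS1).
1.51/1.42 = 1.063 = (1 + 6.68 λ)/(1 + 3.6 λ).
Solving: λ (I_D1 V_DS2 − I_D2 V_DS1) = I_D2 − I_D1, so λ = (1.51 − 1.42) / (1.42 × 6.68 − 1.51 × 3.6) = 0.09 / 4.05 = 0.0222 V⁻¹.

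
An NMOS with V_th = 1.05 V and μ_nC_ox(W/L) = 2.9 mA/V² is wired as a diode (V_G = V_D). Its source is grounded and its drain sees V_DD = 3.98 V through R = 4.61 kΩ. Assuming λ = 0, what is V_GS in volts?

V_GS = 1.64 V

With gate tied to drain, V_GS = V_DS ≥ V_GS − V_th, so the device is in saturation.
KCL at the drain: ½ k_n (V_GS − V_th)² = (V_DD − V_GS)/R.
Let x = V_GS − 1.05. Then 6.68 x² + x − 2.93 = 0, giving x = 0.591 V (positive root), so V_GS = 1.64 V.
I_D = (V_DD − V_GS)/R = (3.98 − 1.64) / 4.61 = 0.507 mA.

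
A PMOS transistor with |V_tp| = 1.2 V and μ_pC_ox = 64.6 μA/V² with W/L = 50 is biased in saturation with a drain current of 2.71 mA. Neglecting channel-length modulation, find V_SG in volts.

V_SG = 2.50 V

k_p = μ_pC_ox · (W/L) = 3.23 mA/V².
In saturation I_D = ½ k_p (V_SG − |V_tp|)², so V_SG − |V_tp| = √(2 I_D / k_p) = √(2 × 2.71 / 3.23) = 1.3 V.
V_SG = 1.2 + 1.3 = 2.5 V.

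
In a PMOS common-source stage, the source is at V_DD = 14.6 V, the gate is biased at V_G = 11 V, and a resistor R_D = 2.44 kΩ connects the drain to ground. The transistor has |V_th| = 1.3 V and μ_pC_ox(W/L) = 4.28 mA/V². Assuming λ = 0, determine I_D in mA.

I_D = 5.70 mA

V_SG = V_DD − V_G = 14.6 − 11 = 3.6 V, so V_ov = 3.6 − 1.3 = 2.3 V.
Assume saturation: I_D = ½ k_p V_ov² = 0.5 × 4.28 × 2.3² = 11.3 mA, giving V_SD = V_DD − I_D R_D = 14.6 − 11.3 × 2.44 = -13 V.
But -13 V < V_ov = 2.3 V, so the device is actually in triode.
In triode I_D = k_p[V_ov V_SD − ½ V_SD²] and I_D = (V_DD − V_SD)/R_D. Equating: 5.22 V_SD² − 25.02 V_SD + 14.6 = 0, giving V_SD = 0.68 V (the root below V_ov).
I_D = (14.6 − 0.68) / 2.44 = 5.7 mA.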